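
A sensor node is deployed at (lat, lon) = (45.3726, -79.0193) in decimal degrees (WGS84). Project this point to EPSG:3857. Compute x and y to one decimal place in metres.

Web Mercator is spherical with R = a = 6378137 m.
x = R·λ = 6378137 × -1.379146958 = -8796388.239 m.
y = R·ln tan(π/4 + φ/2) = 6378137 × 0.890600454 = 5680371.708 m.

x -8796388.2 m, y 5680371.7 m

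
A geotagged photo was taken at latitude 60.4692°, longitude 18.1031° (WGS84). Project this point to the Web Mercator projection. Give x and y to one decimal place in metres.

Web Mercator is spherical with R = a = 6378137 m.
x = R·λ = 6378137 × 0.315958700 = 2015227.874 m.
y = R·ln tan(π/4 + φ/2) = 6378137 × 1.333453516 = 8504949.211 m.

x 2015227.9 m, y 8504949.2 m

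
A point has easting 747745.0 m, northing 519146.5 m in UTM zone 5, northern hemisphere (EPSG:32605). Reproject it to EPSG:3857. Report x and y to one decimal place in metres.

x -16783272.3 m, y 523029.9 m

Unproject from UTM 5N (λ₀ = -153°) → φ = 4.69320040°, λ = -150.76670013°.
Web Mercator (R = 6378137 m): x = -16783272.287 m, y = 523029.888 m.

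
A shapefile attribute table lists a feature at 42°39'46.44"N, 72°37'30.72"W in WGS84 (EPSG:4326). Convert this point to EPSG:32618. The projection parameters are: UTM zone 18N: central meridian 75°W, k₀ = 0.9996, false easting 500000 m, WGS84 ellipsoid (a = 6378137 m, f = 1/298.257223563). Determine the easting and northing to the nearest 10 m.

Zone 18 central meridian λ₀ = 6×18 − 183 = -75°; Δλ = +2.3748°.
Transverse Mercator on WGS84 with k₀ = 0.9996 gives E = 694625.472 m, N = 4726115.728 m.

E 694630 m, N 4726120 m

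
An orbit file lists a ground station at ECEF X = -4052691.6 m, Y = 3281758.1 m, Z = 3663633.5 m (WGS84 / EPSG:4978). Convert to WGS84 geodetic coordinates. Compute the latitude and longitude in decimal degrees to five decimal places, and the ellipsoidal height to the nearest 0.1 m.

lat 35.27090°, lon 141.00040°, h 2057.8 m

λ = atan2(Y, X) = 141.00040003°; p = √(X²+Y²) = 5214810.2 m.
Bowring's method on WGS84 (a = 6378137 m, b = 6356752.314 m) gives φ = 35.27090000°, h = 2057.781 m.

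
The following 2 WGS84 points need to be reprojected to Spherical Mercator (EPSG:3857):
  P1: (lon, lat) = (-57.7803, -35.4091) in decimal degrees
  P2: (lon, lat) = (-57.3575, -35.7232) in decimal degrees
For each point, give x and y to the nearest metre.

P1: x -6432074 m, y -4219616 m; P2: x -6385008 m, y -4262601 m

Web Mercator: x = R·λ, y = R·ln tan(π/4+φ/2), R = 6378137 m.
P1 (-35.4091°, -57.7803°) → (-6432073.574, -4219616.116) m.
P2 (-35.7232°, -57.3575°) → (-6385007.693, -4262600.658) m.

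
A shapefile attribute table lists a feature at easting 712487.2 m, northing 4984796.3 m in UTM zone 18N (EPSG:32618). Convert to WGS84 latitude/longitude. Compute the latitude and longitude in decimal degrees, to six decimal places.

lat 44.984800°, lon -72.304700°

Zone 18N: λ₀ = -75°, k₀ = 0.9996, false easting 500000 m.
Meridian distance M = (N − FN)/k₀ = 4986791.0 m.
Inverse transverse Mercator on WGS84 gives φ = 44.98480004°, λ = -72.30469968°.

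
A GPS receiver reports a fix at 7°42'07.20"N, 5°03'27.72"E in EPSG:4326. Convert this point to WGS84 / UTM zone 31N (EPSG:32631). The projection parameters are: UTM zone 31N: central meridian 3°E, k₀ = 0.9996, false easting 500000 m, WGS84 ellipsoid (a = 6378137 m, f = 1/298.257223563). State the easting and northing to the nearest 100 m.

E 727000 m, N 851900 m

Zone 31 central meridian λ₀ = 6×31 − 183 = 3°; Δλ = +2.0577°.
Transverse Mercator on WGS84 with k₀ = 0.9996 gives E = 726965.841 m, N = 851900.114 m.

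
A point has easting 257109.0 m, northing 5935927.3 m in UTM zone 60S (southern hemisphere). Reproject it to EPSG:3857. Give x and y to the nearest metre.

x 19400917 m, y -4396165 m

Unproject from UTM 60S (λ₀ = 177°) → φ = -36.69129985°, λ = 174.28139980°.
Web Mercator (R = 6378137 m): x = 19400916.680 m, y = -4396164.873 m.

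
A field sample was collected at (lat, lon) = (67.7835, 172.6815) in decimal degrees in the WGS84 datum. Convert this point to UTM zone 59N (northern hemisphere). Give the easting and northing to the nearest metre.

Zone 59 central meridian λ₀ = 6×59 − 183 = 171°; Δλ = +1.6815°.
Transverse Mercator on WGS84 with k₀ = 0.9996 gives E = 570943.797 m, N = 7519690.619 m.

E 570944 m, N 7519691 m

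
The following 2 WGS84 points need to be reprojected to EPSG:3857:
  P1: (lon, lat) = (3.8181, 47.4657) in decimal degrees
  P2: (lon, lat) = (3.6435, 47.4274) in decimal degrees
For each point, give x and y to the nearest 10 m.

P1: x 425030 m, y 6018420 m; P2: x 405590 m, y 6012120 m

Web Mercator: x = R·λ, y = R·ln tan(π/4+φ/2), R = 6378137 m.
P1 (47.4657°, 3.8181°) → (425028.948, 6018422.227) m.
P2 (47.4274°, 3.6435°) → (405592.565, 6012117.810) m.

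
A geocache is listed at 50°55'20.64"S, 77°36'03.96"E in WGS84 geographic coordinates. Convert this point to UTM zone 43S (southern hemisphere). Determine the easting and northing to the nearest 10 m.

E 682810 m, N 4355580 m

Zone 43 central meridian λ₀ = 6×43 − 183 = 75°; Δλ = +2.6011°.
Transverse Mercator on WGS84 with k₀ = 0.9996 gives E = 682809.582 m, N = 4355582.186 m.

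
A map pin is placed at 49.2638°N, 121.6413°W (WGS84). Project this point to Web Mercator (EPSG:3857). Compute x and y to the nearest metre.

Web Mercator is spherical with R = a = 6378137 m.
x = R·λ = 6378137 × -2.123041191 = -13541047.575 m.
y = R·ln tan(π/4 + φ/2) = 6378137 × 0.990844482 = 6319741.853 m.

x -13541048 m, y 6319742 m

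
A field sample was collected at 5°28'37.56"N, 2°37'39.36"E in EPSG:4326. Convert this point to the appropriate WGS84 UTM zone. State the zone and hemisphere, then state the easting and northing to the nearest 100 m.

Longitude 2.6276° lies in the 6° band [0°, 6°), giving zone 31; latitude is north of the equator, so 31N.
Zone 31 central meridian λ₀ = 6×31 − 183 = 3°; Δλ = -0.3724°.
Transverse Mercator on WGS84 with k₀ = 0.9996 gives E = 458748.851 m, N = 605415.395 m.

Zone 31N: E 458700 m, N 605400 m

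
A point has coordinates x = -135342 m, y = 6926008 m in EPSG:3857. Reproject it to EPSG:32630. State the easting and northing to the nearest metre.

E 620587 m, N 5839369 m

Web Mercator inverse (R = 6378137 m) → φ = 52.69080089°, λ = -1.21579787°.
UTM 30N forward: E = 620586.961 m, N = 5839369.146 m.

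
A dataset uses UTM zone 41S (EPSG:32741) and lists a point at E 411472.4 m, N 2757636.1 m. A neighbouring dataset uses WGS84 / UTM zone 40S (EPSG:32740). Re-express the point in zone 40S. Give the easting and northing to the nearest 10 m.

E 691200 m, N 2752750 m

UTM 41S → geographic: φ = -65.29229988°, λ = 61.10169988°.
UTM 40S (λ₀ = 57°) forward: E = 691200.002 m, N = 2752747.658 m.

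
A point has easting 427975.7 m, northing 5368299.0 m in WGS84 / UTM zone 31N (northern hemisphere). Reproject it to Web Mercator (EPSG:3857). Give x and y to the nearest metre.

x 225500 m, y 6184348 m

Unproject from UTM 31N (λ₀ = 3°) → φ = 48.46369955°, λ = 2.02570005°.
Web Mercator (R = 6378137 m): x = 225499.898 m, y = 6184347.553 m.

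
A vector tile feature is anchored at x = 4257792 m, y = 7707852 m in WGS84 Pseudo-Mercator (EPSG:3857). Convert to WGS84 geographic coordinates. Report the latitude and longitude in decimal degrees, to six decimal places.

lat 56.743401°, lon 38.248396°

R = 6378137 m. λ = x/R = 38.24839630°.
φ = 2·arctan(exp(y/R)) − 90° = 2·arctan(3.34839) − 90° = 56.74340146°.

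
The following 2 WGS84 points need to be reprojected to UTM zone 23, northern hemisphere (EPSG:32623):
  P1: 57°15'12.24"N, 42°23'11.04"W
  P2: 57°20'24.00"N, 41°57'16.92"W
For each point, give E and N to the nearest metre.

UTM zone 23N: λ₀ = -45°, k₀ = 0.9996.
P1 (57.2534°, -42.3864°) → (657667.293, 6348619.184) m.
P2 (57.3400°, -41.9547°) → (683269.131, 6359336.049) m.

P1: E 657667 m, N 6348619 m; P2: E 683269 m, N 6359336 m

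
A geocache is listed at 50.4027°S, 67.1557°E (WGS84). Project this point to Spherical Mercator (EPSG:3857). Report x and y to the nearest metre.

x 7475738 m, y -6516311 m

Web Mercator is spherical with R = a = 6378137 m.
x = R·λ = 6378137 × 1.172088076 = 7475738.328 m.
y = R·ln tan(π/4 + φ/2) = 6378137 × -1.021663644 = -6516310.688 m.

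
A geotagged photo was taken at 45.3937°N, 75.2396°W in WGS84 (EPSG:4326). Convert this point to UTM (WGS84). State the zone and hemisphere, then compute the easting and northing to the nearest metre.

Zone 18N: E 481246 m, N 5026715 m

Longitude -75.2396° lies in the 6° band [-78°, -72°), giving zone 18; latitude is north of the equator, so 18N.
Zone 18 central meridian λ₀ = 6×18 − 183 = -75°; Δλ = -0.2396°.
Transverse Mercator on WGS84 with k₀ = 0.9996 gives E = 481245.627 m, N = 5026714.912 m.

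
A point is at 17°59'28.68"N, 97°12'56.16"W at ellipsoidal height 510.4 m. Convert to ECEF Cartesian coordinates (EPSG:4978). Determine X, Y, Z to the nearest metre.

X -762248 m, Y -6020631 m, Z 1957626 m

WGS84: a = 6378137 m, e² = 0.006694380; N(φ) = a/√(1−e²sin²φ) = 6380174.704 m.
X = (N+h)·cosφ·cosλ = -762247.999 m; Y = (N+h)·cosφ·sinλ = -6020630.712 m; Z = (N(1−e²)+h)·sinφ = 1957626.310 m.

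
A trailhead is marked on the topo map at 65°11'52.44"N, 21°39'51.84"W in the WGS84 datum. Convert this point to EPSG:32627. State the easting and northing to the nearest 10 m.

E 468900 m, N 7230670 m

Zone 27 central meridian λ₀ = 6×27 − 183 = -21°; Δλ = -0.6644°.
Transverse Mercator on WGS84 with k₀ = 0.9996 gives E = 468901.549 m, N = 7230674.117 m.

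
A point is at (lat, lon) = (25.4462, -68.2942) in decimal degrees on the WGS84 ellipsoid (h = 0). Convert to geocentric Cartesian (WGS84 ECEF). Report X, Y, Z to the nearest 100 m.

X 2131400 m, Y -5354300 m, Z 2723800 m

WGS84: a = 6378137 m, e² = 0.006694380; N(φ) = a/√(1−e²sin²φ) = 6382081.879 m.
X = (N+h)·cosφ·cosλ = 2131374.310 m; Y = (N+h)·cosφ·sinλ = -5354329.352 m; Z = (N(1−e²)+h)·sinφ = 2723789.969 m.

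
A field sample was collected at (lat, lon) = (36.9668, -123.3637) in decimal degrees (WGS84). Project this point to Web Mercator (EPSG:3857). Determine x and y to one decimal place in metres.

Web Mercator is spherical with R = a = 6378137 m.
x = R·λ = 6378137 × -2.153102742 = -13732784.266 m.
y = R·ln tan(π/4 + φ/2) = 6378137 × 0.695262605 = 4434480.145 m.

x -13732784.3 m, y 4434480.1 m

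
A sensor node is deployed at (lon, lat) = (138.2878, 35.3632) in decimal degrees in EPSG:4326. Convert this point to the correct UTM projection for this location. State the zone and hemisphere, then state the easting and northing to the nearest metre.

Zone 54N: E 253575 m, N 3916699 m

Longitude 138.2878° lies in the 6° band [138°, 144°), giving zone 54; latitude is north of the equator, so 54N.
Zone 54 central meridian λ₀ = 6×54 − 183 = 141°; Δλ = -2.7122°.
Transverse Mercator on WGS84 with k₀ = 0.9996 gives E = 253575.195 m, N = 3916698.849 m.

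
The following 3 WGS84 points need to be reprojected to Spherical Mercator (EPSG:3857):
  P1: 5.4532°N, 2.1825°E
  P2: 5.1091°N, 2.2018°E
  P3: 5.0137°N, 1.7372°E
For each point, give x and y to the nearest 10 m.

P1: x 242950 m, y 607970 m; P2: x 245100 m, y 569500 m; P3: x 193380 m, y 558840 m

Web Mercator: x = R·λ, y = R·ln tan(π/4+φ/2), R = 6378137 m.
P1 (5.4532°, 2.1825°) → (242954.789, 607966.021) m.
P2 (5.1091°, 2.2018°) → (245103.255, 569497.628) m.
P3 (5.0137°, 1.7372°) → (193384.219, 558836.176) m.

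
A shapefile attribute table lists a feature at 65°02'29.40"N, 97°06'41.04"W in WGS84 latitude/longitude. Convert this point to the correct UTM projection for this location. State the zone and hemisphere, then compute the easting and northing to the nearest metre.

Longitude -97.1114° lies in the 6° band [-102°, -96°), giving zone 14; latitude is north of the equator, so 14N.
Zone 14 central meridian λ₀ = 6×14 − 183 = -99°; Δλ = +1.8886°.
Transverse Mercator on WGS84 with k₀ = 0.9996 gives E = 588911.510 m, N = 7214408.369 m.

Zone 14N: E 588912 m, N 7214408 m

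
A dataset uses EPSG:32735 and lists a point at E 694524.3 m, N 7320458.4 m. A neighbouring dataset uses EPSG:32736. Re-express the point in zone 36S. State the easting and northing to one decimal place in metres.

UTM 35S → geographic: φ = -24.21659972°, λ = 28.91550002°.
UTM 36S (λ₀ = 33°) forward: E = 85024.608 m, N = 7315718.347 m.

E 85024.6 m, N 7315718.3 m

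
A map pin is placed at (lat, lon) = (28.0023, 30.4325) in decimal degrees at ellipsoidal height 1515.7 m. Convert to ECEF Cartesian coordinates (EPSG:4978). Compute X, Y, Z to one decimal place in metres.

X 4860317.7 m, Y 2855238.6 m, Z 2977442.0 m

WGS84: a = 6378137 m, e² = 0.006694380; N(φ) = a/√(1−e²sin²φ) = 6382848.285 m.
X = (N+h)·cosφ·cosλ = 4860317.699 m; Y = (N+h)·cosφ·sinλ = 2855238.589 m; Z = (N(1−e²)+h)·sinφ = 2977441.957 m.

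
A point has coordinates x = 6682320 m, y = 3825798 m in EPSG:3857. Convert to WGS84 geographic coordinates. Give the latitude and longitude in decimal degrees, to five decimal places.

R = 6378137 m. λ = x/R = 60.02830189°.
φ = 2·arctan(exp(y/R)) − 90° = 2·arctan(1.82181) − 90° = 32.47479888°.

lat 32.47480°, lon 60.02830°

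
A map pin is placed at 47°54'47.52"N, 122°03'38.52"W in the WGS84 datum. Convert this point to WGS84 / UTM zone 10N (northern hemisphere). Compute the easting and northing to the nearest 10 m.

E 570180 m, N 5307080 m

Zone 10 central meridian λ₀ = 6×10 − 183 = -123°; Δλ = +0.9393°.
Transverse Mercator on WGS84 with k₀ = 0.9996 gives E = 570184.696 m, N = 5307079.804 m.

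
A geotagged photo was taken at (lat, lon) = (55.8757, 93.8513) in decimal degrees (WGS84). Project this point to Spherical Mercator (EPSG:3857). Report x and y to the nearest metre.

Web Mercator is spherical with R = a = 6378137 m.
x = R·λ = 6378137 × 1.638014192 = 10447478.926 m.
y = R·ln tan(π/4 + φ/2) = 6378137 × 1.181177314 = 7533710.731 m.

x 10447479 m, y 7533711 m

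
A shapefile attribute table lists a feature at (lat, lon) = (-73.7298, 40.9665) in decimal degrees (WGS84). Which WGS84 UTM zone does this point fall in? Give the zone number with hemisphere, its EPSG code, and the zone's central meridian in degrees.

Zone 37S (EPSG:32737), central meridian 39°

UTM zone = ⌊(λ + 180)/6⌋ + 1; 40.9665° ∈ [36°, 42°) → zone 37.
Hemisphere: S (φ < 0).
Central meridian λ₀ = 6×37 − 183 = 39°.
EPSG code: 32737.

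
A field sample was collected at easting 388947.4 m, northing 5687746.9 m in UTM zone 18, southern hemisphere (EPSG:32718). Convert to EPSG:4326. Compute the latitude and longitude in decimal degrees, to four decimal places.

lat -38.9522°, lon -76.2816°

Zone 18S: λ₀ = -75°, k₀ = 0.9996, false easting 500000 m, false northing 10000000 m.
Meridian distance M = (N − FN)/k₀ = -4313978.7 m.
Inverse transverse Mercator on WGS84 gives φ = -38.95220015°, λ = -76.28160019°.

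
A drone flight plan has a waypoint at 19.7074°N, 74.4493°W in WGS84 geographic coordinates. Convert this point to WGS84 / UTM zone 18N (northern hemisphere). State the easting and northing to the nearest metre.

Zone 18 central meridian λ₀ = 6×18 − 183 = -75°; Δλ = +0.5507°.
Transverse Mercator on WGS84 with k₀ = 0.9996 gives E = 557712.482 m, N = 2179196.252 m.

E 557712 m, N 2179196 m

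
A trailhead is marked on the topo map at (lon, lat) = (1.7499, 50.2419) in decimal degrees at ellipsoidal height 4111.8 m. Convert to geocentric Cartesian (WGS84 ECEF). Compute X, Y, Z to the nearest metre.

X 4087938 m, Y 124891 m, Z 4883202 m

WGS84: a = 6378137 m, e² = 0.006694380; N(φ) = a/√(1−e²sin²φ) = 6390791.269 m.
X = (N+h)·cosφ·cosλ = 4087938.149 m; Y = (N+h)·cosφ·sinλ = 124890.665 m; Z = (N(1−e²)+h)·sinφ = 4883201.832 m.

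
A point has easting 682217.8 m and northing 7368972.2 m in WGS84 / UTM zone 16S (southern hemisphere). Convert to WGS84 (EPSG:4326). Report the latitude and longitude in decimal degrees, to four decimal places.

Zone 16S: λ₀ = -87°, k₀ = 0.9996, false easting 500000 m, false northing 10000000 m.
Meridian distance M = (N − FN)/k₀ = -2632080.6 m.
Inverse transverse Mercator on WGS84 gives φ = -23.78010006°, λ = -85.21169952°.

lat -23.7801°, lon -85.2117°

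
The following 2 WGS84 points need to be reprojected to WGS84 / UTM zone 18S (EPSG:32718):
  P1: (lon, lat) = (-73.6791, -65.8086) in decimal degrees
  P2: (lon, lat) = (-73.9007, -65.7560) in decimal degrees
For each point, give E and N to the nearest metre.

P1: E 560397 m, N 2700789 m; P2: E 550368 m, N 2706846 m

UTM zone 18S: λ₀ = -75°, k₀ = 0.9996.
P1 (-65.8086°, -73.6791°) → (560396.537, 2700788.583) m.
P2 (-65.7560°, -73.9007°) → (550367.643, 2706845.862) m.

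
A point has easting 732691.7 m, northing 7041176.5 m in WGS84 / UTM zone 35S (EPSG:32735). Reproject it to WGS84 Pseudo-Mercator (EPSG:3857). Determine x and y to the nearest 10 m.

x 3266050 m, y -3089950 m

Unproject from UTM 35S (λ₀ = 27°) → φ = -26.73140045°, λ = 29.33940015°.
Web Mercator (R = 6378137 m): x = 3266047.084 m, y = -3089953.677 m.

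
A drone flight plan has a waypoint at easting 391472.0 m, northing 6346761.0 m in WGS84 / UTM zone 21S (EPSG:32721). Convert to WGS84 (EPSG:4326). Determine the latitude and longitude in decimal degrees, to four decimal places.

lat -33.0122°, lon -58.1619°

Zone 21S: λ₀ = -57°, k₀ = 0.9996, false easting 500000 m, false northing 10000000 m.
Meridian distance M = (N − FN)/k₀ = -3654700.9 m.
Inverse transverse Mercator on WGS84 gives φ = -33.01219986°, λ = -58.16190039°.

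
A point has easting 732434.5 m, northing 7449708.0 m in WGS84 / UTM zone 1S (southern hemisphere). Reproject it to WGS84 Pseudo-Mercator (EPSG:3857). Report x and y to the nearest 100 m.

Unproject from UTM 1S (λ₀ = -177°) → φ = -23.04490025°, λ = -174.73160037°.
Web Mercator (R = 6378137 m): x = -19451032.779 m, y = -2637449.467 m.

x -19451000 m, y -2637400 m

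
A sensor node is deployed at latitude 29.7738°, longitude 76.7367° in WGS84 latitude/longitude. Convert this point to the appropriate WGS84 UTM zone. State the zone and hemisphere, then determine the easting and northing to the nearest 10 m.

Longitude 76.7367° lies in the 6° band [72°, 78°), giving zone 43; latitude is north of the equator, so 43N.
Zone 43 central meridian λ₀ = 6×43 − 183 = 75°; Δλ = +1.7367°.
Transverse Mercator on WGS84 with k₀ = 0.9996 gives E = 667892.387 m, N = 3294984.778 m.

Zone 43N: E 667890 m, N 3294980 m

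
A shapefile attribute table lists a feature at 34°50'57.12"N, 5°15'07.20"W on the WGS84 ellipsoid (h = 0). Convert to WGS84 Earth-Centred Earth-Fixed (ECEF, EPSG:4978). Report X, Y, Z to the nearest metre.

X 5218006 m, Y -479651 m, Z 3624150 m

WGS84: a = 6378137 m, e² = 0.006694380; N(φ) = a/√(1−e²sin²φ) = 6385119.251 m.
X = (N+h)·cosφ·cosλ = 5218005.579 m; Y = (N+h)·cosφ·sinλ = -479651.038 m; Z = (N(1−e²)+h)·sinφ = 3624150.186 m.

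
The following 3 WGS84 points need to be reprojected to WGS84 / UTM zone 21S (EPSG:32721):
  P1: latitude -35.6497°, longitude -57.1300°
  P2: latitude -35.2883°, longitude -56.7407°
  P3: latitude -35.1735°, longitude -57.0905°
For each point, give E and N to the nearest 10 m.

P1: E 488230 m, N 6054900 m; P2: E 523580 m, N 6094950 m; P3: E 491760 m, N 6107710 m

UTM zone 21S: λ₀ = -57°, k₀ = 0.9996.
P1 (-35.6497°, -57.1300°) → (488231.809, 6054896.021) m.
P2 (-35.2883°, -56.7407°) → (523578.290, 6094953.978) m.
P3 (-35.1735°, -57.0905°) → (491759.193, 6107712.420) m.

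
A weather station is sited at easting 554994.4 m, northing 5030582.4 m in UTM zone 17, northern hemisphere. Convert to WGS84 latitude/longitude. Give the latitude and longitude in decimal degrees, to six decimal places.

lat 45.426600°, lon -80.297001°

Zone 17N: λ₀ = -81°, k₀ = 0.9996, false easting 500000 m.
Meridian distance M = (N − FN)/k₀ = 5032595.4 m.
Inverse transverse Mercator on WGS84 gives φ = 45.42660026°, λ = -80.29700051°.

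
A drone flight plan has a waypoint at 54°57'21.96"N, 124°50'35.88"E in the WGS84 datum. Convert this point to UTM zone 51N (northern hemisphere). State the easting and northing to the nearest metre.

Zone 51 central meridian λ₀ = 6×51 − 183 = 123°; Δλ = +1.8433°.
Transverse Mercator on WGS84 with k₀ = 0.9996 gives E = 618034.977 m, N = 6091460.995 m.

E 618035 m, N 6091461 m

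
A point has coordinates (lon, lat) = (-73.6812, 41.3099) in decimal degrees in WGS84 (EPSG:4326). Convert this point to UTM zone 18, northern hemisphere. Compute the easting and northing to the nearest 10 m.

E 610390 m, N 4574000 m

Zone 18 central meridian λ₀ = 6×18 − 183 = -75°; Δλ = +1.3188°.
Transverse Mercator on WGS84 with k₀ = 0.9996 gives E = 610393.249 m, N = 4573998.595 m.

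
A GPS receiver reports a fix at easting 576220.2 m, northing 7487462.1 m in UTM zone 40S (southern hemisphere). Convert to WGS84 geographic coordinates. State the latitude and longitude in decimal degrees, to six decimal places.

lat -22.718400°, lon 57.742200°

Zone 40S: λ₀ = 57°, k₀ = 0.9996, false easting 500000 m, false northing 10000000 m.
Meridian distance M = (N − FN)/k₀ = -2513543.3 m.
Inverse transverse Mercator on WGS84 gives φ = -22.71839962°, λ = 57.74220039°.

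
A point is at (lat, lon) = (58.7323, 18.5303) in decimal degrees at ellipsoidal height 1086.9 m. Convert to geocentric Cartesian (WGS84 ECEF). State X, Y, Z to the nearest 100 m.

WGS84: a = 6378137 m, e² = 0.006694380; N(φ) = a/√(1−e²sin²φ) = 6393791.914 m.
X = (N+h)·cosφ·cosλ = 3147100.322 m; Y = (N+h)·cosφ·sinλ = 1054855.986 m; Z = (N(1−e²)+h)·sinφ = 5429447.217 m.

X 3147100 m, Y 1054900 m, Z 5429400 m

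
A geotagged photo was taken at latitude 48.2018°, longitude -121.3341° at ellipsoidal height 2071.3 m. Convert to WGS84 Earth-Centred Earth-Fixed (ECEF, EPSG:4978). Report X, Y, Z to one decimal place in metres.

WGS84: a = 6378137 m, e² = 0.006694380; N(φ) = a/√(1−e²sin²φ) = 6390035.161 m.
X = (N+h)·cosφ·cosλ = -2215523.744 m; Y = (N+h)·cosφ·sinλ = -3639015.730 m; Z = (N(1−e²)+h)·sinφ = 4733405.437 m.

X -2215523.7 m, Y -3639015.7 m, Z 4733405.4 m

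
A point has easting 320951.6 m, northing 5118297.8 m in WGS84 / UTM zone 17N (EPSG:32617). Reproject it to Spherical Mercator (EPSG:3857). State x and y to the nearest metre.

Unproject from UTM 17N (λ₀ = -81°) → φ = 46.19470026°, λ = -83.32049960°.
Web Mercator (R = 6378137 m): x = -9275195.588 m, y = 5811605.160 m.

x -9275196 m, y 5811605 m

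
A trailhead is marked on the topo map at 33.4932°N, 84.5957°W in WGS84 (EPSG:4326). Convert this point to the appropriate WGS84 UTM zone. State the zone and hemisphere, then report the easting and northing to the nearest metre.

Zone 16N: E 723368 m, N 3708552 m

Longitude -84.5957° lies in the 6° band [-90°, -84°), giving zone 16; latitude is north of the equator, so 16N.
Zone 16 central meridian λ₀ = 6×16 − 183 = -87°; Δλ = +2.4043°.
Transverse Mercator on WGS84 with k₀ = 0.9996 gives E = 723367.597 m, N = 3708552.462 m.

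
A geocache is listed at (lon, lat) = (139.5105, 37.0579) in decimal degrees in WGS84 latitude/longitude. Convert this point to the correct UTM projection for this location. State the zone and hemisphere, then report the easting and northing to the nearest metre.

Longitude 139.5105° lies in the 6° band [138°, 144°), giving zone 54; latitude is north of the equator, so 54N.
Zone 54 central meridian λ₀ = 6×54 − 183 = 141°; Δλ = -1.4895°.
Transverse Mercator on WGS84 with k₀ = 0.9996 gives E = 367566.583 m, N = 4102332.933 m.

Zone 54N: E 367567 m, N 4102333 m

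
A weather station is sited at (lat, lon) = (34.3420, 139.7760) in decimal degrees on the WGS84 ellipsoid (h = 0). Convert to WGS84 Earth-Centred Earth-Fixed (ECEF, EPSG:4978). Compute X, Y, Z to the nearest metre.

WGS84: a = 6378137 m, e² = 0.006694380; N(φ) = a/√(1−e²sin²φ) = 6384942.021 m.
X = (N+h)·cosφ·cosλ = -4025269.334 m; Y = (N+h)·cosφ·sinλ = 3404507.551 m; Z = (N(1−e²)+h)·sinφ = 3577833.859 m.

X -4025269 m, Y 3404508 m, Z 3577834 m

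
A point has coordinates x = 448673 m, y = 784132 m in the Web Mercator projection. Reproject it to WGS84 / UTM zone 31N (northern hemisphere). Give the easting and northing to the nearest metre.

Web Mercator inverse (R = 6378137 m) → φ = 7.02630012°, λ = 4.03049813°.
UTM 31N forward: E = 613819.186 m, N = 776781.471 m.

E 613819 m, N 776781 m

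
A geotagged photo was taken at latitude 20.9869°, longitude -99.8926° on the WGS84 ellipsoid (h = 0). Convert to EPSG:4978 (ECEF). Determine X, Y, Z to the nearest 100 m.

WGS84: a = 6378137 m, e² = 0.006694380; N(φ) = a/√(1−e²sin²φ) = 6380877.279 m.
X = (N+h)·cosφ·cosλ = -1023524.196 m; Y = (N+h)·cosφ·sinλ = -5869004.593 m; Z = (N(1−e²)+h)·sinφ = 2270040.902 m.

X -1023500 m, Y -5869000 m, Z 2270000 m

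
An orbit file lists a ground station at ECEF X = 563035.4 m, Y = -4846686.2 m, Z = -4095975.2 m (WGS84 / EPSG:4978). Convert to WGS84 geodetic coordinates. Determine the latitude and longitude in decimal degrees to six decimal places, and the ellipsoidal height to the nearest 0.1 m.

lat -40.201800°, lon -83.373700°, h 1317.0 m

λ = atan2(Y, X) = -83.37369957°; p = √(X²+Y²) = 4879280.3 m.
Bowring's method on WGS84 (a = 6378137 m, b = 6356752.314 m) gives φ = -40.20180001°, h = 1317.049 m.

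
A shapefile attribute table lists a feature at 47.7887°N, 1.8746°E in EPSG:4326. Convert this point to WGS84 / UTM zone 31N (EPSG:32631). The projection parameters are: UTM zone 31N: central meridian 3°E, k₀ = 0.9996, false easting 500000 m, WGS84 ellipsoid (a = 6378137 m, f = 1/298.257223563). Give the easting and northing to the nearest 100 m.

Zone 31 central meridian λ₀ = 6×31 − 183 = 3°; Δλ = -1.1254°.
Transverse Mercator on WGS84 with k₀ = 0.9996 gives E = 415708.509 m, N = 5293428.725 m.

E 415700 m, N 5293400 m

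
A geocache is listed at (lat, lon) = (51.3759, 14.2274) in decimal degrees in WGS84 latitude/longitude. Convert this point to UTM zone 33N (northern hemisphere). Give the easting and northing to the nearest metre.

E 446227 m, N 5691911 m

Zone 33 central meridian λ₀ = 6×33 − 183 = 15°; Δλ = -0.7726°.
Transverse Mercator on WGS84 with k₀ = 0.9996 gives E = 446226.554 m, N = 5691910.993 m.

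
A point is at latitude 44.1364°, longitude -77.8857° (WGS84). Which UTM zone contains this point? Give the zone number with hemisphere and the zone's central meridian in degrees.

Zone 18N, central meridian -75°

UTM zone = ⌊(λ + 180)/6⌋ + 1; -77.8857° ∈ [-78°, -72°) → zone 18.
Hemisphere: N (φ ≥ 0).
Central meridian λ₀ = 6×18 − 183 = -75°.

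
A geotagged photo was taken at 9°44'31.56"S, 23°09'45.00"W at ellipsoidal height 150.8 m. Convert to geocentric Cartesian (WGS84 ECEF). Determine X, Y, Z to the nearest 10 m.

X 5780140 m, Y -2472900 m, Z -1072170 m

WGS84: a = 6378137 m, e² = 0.006694380; N(φ) = a/√(1−e²sin²φ) = 6378748.374 m.
X = (N+h)·cosφ·cosλ = 5780142.388 m; Y = (N+h)·cosφ·sinλ = -2472895.404 m; Z = (N(1−e²)+h)·sinφ = -1072170.855 m.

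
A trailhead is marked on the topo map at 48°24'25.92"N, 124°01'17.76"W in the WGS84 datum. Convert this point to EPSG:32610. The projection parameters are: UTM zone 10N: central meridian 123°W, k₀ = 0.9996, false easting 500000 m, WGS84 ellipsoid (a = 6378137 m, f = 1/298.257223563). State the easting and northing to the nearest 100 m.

Zone 10 central meridian λ₀ = 6×10 − 183 = -123°; Δλ = -1.0216°.
Transverse Mercator on WGS84 with k₀ = 0.9996 gives E = 424395.337 m, N = 5362064.541 m.

E 424400 m, N 5362100 m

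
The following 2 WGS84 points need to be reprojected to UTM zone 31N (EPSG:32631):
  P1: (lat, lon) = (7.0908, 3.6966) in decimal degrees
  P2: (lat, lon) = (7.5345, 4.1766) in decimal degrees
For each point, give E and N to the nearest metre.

P1: E 576927 m, N 783844 m; P2: E 629812 m, N 833011 m

UTM zone 31N: λ₀ = 3°, k₀ = 0.9996.
P1 (7.0908°, 3.6966°) → (576927.067, 783844.239) m.
P2 (7.5345°, 4.1766°) → (629812.057, 833011.464) m.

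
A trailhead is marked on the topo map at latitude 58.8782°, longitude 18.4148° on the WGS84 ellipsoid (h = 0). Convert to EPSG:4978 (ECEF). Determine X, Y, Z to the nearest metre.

X 3135495 m, Y 1043940 m, Z 5436936 m

WGS84: a = 6378137 m, e² = 0.006694380; N(φ) = a/√(1−e²sin²φ) = 6393840.442 m.
X = (N+h)·cosφ·cosλ = 3135494.783 m; Y = (N+h)·cosφ·sinλ = 1043939.917 m; Z = (N(1−e²)+h)·sinφ = 5436935.916 m.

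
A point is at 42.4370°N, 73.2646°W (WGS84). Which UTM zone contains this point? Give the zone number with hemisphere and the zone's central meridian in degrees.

UTM zone = ⌊(λ + 180)/6⌋ + 1; -73.2646° ∈ [-78°, -72°) → zone 18.
Hemisphere: N (φ ≥ 0).
Central meridian λ₀ = 6×18 − 183 = -75°.

Zone 18N, central meridian -75°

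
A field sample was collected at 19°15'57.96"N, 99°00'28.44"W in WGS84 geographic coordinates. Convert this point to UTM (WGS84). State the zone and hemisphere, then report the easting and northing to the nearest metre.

Longitude -99.0079° lies in the 6° band [-102°, -96°), giving zone 14; latitude is north of the equator, so 14N.
Zone 14 central meridian λ₀ = 6×14 − 183 = -99°; Δλ = -0.0079°.
Transverse Mercator on WGS84 with k₀ = 0.9996 gives E = 499169.856 m, N = 2130271.273 m.

Zone 14N: E 499170 m, N 2130271 m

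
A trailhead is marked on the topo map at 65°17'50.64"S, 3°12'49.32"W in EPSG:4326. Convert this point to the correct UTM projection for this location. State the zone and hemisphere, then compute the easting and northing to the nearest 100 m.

Longitude -3.2137° lies in the 6° band [-6°, 0°), giving zone 30; latitude is south of the equator, so 30S.
Zone 30 central meridian λ₀ = 6×30 − 183 = -3°; Δλ = -0.2137°.
Transverse Mercator on WGS84 with k₀ = 0.9996 gives E = 490034.813 m, N = 2758383.232 m.

Zone 30S: E 490000 m, N 2758400 m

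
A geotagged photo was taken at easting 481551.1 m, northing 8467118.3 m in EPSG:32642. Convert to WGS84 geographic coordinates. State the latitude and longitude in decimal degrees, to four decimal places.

lat 76.2852°, lon 68.3029°

Zone 42N: λ₀ = 69°, k₀ = 0.9996, false easting 500000 m.
Meridian distance M = (N − FN)/k₀ = 8470506.5 m.
Inverse transverse Mercator on WGS84 gives φ = 76.28519977°, λ = 68.30290072°.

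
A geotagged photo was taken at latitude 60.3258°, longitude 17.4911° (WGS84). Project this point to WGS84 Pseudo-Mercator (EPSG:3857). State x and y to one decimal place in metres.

Web Mercator is spherical with R = a = 6378137 m.
x = R·λ = 6378137 × 0.305277285 = 1947100.345 m.
y = R·ln tan(π/4 + φ/2) = 6378137 × 1.328386899 = 8472633.629 m.

x 1947100.3 m, y 8472633.6 m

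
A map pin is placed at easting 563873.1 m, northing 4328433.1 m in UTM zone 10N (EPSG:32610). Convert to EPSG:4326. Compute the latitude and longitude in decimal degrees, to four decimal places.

Zone 10N: λ₀ = -123°, k₀ = 0.9996, false easting 500000 m.
Meridian distance M = (N − FN)/k₀ = 4330165.2 m.
Inverse transverse Mercator on WGS84 gives φ = 39.10269985°, λ = -122.26130025°.

lat 39.1027°, lon -122.2613°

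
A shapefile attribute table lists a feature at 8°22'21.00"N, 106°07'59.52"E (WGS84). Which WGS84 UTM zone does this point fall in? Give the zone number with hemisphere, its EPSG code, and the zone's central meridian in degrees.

Zone 48N (EPSG:32648), central meridian 105°

UTM zone = ⌊(λ + 180)/6⌋ + 1; 106.1332° ∈ [102°, 108°) → zone 48.
Hemisphere: N (φ ≥ 0).
Central meridian λ₀ = 6×48 − 183 = 105°.
EPSG code: 32648.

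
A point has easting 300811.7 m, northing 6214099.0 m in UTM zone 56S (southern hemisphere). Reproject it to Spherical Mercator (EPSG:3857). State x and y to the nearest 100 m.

Unproject from UTM 56S (λ₀ = 153°) → φ = -34.19509981°, λ = 150.83830007°.
Web Mercator (R = 6378137 m): x = 16791242.755 m, y = -4055029.345 m.

x 16791200 m, y -4055000 m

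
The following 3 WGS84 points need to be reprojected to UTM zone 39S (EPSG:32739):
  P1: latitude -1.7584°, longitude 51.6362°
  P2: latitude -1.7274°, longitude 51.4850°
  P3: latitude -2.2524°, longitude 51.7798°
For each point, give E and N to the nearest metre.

UTM zone 39S: λ₀ = 51°, k₀ = 0.9996.
P1 (-1.7584°, 51.6362°) → (570761.479, 9805631.299) m.
P2 (-1.7274°, 51.4850°) → (553944.643, 9809062.935) m.
P3 (-2.2524°, 51.7798°) → (586708.310, 9751017.646) m.

P1: E 570761 m, N 9805631 m; P2: E 553945 m, N 9809063 m; P3: E 586708 m, N 9751018 m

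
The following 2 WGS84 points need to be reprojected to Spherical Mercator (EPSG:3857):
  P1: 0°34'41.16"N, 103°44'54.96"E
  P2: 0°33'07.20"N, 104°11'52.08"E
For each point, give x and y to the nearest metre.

P1: x 11549241 m, y 64355 m; P2: x 11599246 m, y 61449 m

Web Mercator: x = R·λ, y = R·ln tan(π/4+φ/2), R = 6378137 m.
P1 (0.5781°, 103.7486°) → (11549241.323, 64354.890) m.
P2 (0.5520°, 104.1978°) → (11599246.038, 61449.310) m.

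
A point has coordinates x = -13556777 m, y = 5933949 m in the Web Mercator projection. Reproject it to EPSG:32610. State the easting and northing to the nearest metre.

Web Mercator inverse (R = 6378137 m) → φ = 46.95019859°, λ = -121.78259982°.
UTM 10N forward: E = 592639.049 m, N = 5200349.137 m.

E 592639 m, N 5200349 m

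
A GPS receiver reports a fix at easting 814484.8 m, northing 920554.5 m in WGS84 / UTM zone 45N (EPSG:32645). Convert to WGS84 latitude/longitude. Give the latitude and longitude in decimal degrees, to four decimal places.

Zone 45N: λ₀ = 87°, k₀ = 0.9996, false easting 500000 m.
Meridian distance M = (N − FN)/k₀ = 920922.9 m.
Inverse transverse Mercator on WGS84 gives φ = 8.31770019°, λ = 89.85489960°.

lat 8.3177°, lon 89.8549°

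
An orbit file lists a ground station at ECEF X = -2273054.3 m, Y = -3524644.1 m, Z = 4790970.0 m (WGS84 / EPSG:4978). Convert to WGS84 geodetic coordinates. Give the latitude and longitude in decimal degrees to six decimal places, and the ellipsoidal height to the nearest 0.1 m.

λ = atan2(Y, X) = -122.81809961°; p = √(X²+Y²) = 4194030.5 m.
Bowring's method on WGS84 (a = 6378137 m, b = 6356752.314 m) gives φ = 48.99159979°, h = 1357.231 m.

lat 48.991600°, lon -122.818100°, h 1357.2 m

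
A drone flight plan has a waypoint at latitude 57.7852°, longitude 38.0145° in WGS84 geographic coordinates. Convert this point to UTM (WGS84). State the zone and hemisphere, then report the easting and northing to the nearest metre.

Zone 37N: E 441401 m, N 6405223 m

Longitude 38.0145° lies in the 6° band [36°, 42°), giving zone 37; latitude is north of the equator, so 37N.
Zone 37 central meridian λ₀ = 6×37 − 183 = 39°; Δλ = -0.9855°.
Transverse Mercator on WGS84 with k₀ = 0.9996 gives E = 441400.706 m, N = 6405222.612 m.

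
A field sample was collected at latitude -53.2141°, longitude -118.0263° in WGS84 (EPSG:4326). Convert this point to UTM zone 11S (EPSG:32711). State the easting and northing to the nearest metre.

E 431467 m, N 4103421 m

Zone 11 central meridian λ₀ = 6×11 − 183 = -117°; Δλ = -1.0263°.
Transverse Mercator on WGS84 with k₀ = 0.9996 gives E = 431466.854 m, N = 4103420.585 m.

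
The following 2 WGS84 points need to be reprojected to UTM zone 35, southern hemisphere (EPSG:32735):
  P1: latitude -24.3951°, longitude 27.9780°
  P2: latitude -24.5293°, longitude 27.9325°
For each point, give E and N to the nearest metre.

P1: E 599171 m, N 7301680 m; P2: E 594456 m, N 7286851 m

UTM zone 35S: λ₀ = 27°, k₀ = 0.9996.
P1 (-24.3951°, 27.9780°) → (599170.572, 7301679.659) m.
P2 (-24.5293°, 27.9325°) → (594456.375, 7286851.423) m.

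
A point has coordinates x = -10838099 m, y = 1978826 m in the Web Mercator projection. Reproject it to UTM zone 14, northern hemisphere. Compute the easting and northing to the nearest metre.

E 674087 m, N 1935352 m

Web Mercator inverse (R = 6378137 m) → φ = 17.49759683°, λ = -97.36029983°.
UTM 14N forward: E = 674087.462 m, N = 1935352.149 m.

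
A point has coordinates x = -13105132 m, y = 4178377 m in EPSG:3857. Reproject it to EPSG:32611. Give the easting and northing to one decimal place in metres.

E 433891.1 m, N 3885105.3 m

Web Mercator inverse (R = 6378137 m) → φ = 35.10659918°, λ = -117.72540376°.
UTM 11N forward: E = 433891.064 m, N = 3885105.295 m.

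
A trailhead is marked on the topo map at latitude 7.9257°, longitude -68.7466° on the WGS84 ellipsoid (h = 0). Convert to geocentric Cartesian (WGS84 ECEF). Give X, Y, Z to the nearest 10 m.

X 2290090 m, Y -5887930 m, Z 873640 m

WGS84: a = 6378137 m, e² = 0.006694380; N(φ) = a/√(1−e²sin²φ) = 6378542.951 m.
X = (N+h)·cosφ·cosλ = 2290092.764 m; Y = (N+h)·cosφ·sinλ = -5887929.403 m; Z = (N(1−e²)+h)·sinφ = 873641.885 m.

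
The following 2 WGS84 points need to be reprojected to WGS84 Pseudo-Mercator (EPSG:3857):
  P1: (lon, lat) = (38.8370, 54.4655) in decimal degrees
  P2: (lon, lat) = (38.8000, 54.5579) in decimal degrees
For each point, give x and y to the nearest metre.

Web Mercator: x = R·λ, y = R·ln tan(π/4+φ/2), R = 6378137 m.
P1 (54.4655°, 38.8370°) → (4323315.064, 7258814.033) m.
P2 (54.5579°, 38.8000°) → (4319196.243, 7276531.994) m.

P1: x 4323315 m, y 7258814 m; P2: x 4319196 m, y 7276532 m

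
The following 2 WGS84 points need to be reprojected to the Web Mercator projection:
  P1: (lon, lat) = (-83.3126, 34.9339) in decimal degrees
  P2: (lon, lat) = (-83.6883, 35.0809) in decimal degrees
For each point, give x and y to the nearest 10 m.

P1: x -9274320 m, y 4154900 m; P2: x -9316140 m, y 4174880 m

Web Mercator: x = R·λ, y = R·ln tan(π/4+φ/2), R = 6378137 m.
P1 (34.9339°, -83.3126°) → (-9274316.209, 4154902.042) m.
P2 (35.0809°, -83.6883°) → (-9316138.941, 4174880.573) m.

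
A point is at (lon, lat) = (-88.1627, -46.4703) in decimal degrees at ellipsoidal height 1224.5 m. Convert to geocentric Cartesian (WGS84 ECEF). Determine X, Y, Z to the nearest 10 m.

WGS84: a = 6378137 m, e² = 0.006694380; N(φ) = a/√(1−e²sin²φ) = 6389388.727 m.
X = (N+h)·cosφ·cosλ = 141115.544 m; Y = (N+h)·cosφ·sinλ = -4399147.415 m; Z = (N(1−e²)+h)·sinφ = -4602294.976 m.

X 141120 m, Y -4399150 m, Z -4602290 m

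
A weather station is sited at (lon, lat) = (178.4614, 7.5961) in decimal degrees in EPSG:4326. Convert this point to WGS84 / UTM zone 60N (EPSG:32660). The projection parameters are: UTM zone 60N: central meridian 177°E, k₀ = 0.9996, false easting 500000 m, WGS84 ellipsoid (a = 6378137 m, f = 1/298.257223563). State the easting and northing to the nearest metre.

E 661217 m, N 839918 m

Zone 60 central meridian λ₀ = 6×60 − 183 = 177°; Δλ = +1.4614°.
Transverse Mercator on WGS84 with k₀ = 0.9996 gives E = 661216.603 m, N = 839918.336 m.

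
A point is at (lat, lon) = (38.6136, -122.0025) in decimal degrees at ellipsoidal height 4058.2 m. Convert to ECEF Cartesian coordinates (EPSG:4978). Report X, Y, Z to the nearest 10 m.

X -2646270 m, Y -4234510 m, Z 3961420 m

WGS84: a = 6378137 m, e² = 0.006694380; N(φ) = a/√(1−e²sin²φ) = 6386467.752 m.
X = (N+h)·cosφ·cosλ = -2646273.218 m; Y = (N+h)·cosφ·sinλ = -4234511.252 m; Z = (N(1−e²)+h)·sinφ = 3961423.188 m.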